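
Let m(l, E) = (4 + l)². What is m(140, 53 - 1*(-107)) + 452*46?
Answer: 41528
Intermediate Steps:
m(140, 53 - 1*(-107)) + 452*46 = (4 + 140)² + 452*46 = 144² + 20792 = 20736 + 20792 = 41528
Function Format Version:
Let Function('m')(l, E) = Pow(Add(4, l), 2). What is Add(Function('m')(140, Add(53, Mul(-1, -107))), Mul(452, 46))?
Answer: 41528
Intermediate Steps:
Add(Function('m')(140, Add(53, Mul(-1, -107))), Mul(452, 46)) = Add(Pow(Add(4, 140), 2), Mul(452, 46)) = Add(Pow(144, 2), 20792) = Add(20736, 20792) = 41528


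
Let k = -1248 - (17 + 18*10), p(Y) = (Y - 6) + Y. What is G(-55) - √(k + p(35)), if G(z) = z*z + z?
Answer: 2970 - I*√1381 ≈ 2970.0 - 37.162*I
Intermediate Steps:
p(Y) = -6 + 2*Y (p(Y) = (-6 + Y) + Y = -6 + 2*Y)
k = -1445 (k = -1248 - (17 + 180) = -1248 - 1*197 = -1248 - 197 = -1445)
G(z) = z + z² (G(z) = z² + z = z + z²)
G(-55) - √(k + p(35)) = -55*(1 - 55) - √(-1445 + (-6 + 2*35)) = -55*(-54) - √(-1445 + (-6 + 70)) = 2970 - √(-1445 + 64) = 2970 - √(-1381) = 2970 - I*√1381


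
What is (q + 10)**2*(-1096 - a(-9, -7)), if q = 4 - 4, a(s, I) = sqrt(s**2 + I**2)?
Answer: -109600 - 100*sqrt(130) ≈ -1.1074e+5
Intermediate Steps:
a(s, I) = sqrt(I**2 + s**2)
q = 0
(q + 10)**2*(-1096 - a(-9, -7)) = (0 + 10)**2*(-1096 - sqrt((-7)**2 + (-9)**2)) = 10**2*(-1096 - sqrt(49 + 81)) = 100*(-1096 - sqrt(130)) = -109600 - 100*sqrt(130)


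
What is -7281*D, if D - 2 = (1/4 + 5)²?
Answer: -3443913/16 ≈ -2.1524e+5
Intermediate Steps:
D = 473/16 (D = 2 + (1/4 + 5)² = 2 + (¼ + 5)² = 2 + (21/4)² = 2 + 441/16 = 473/16 ≈ 29.563)
-7281*D = -7281*473/16 = -3443913/16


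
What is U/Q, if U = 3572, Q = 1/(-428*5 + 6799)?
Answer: 16641948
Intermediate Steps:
Q = 1/4659 (Q = 1/(-2140 + 6799) = 1/4659 ≈ 0.00021464)
U/Q = 3572/(1/4659) = 3572*4659 = 16641948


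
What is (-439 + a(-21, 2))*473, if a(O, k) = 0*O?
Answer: -207647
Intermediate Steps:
a(O, k) = 0
(-439 + a(-21, 2))*473 = (-439 + 0)*473 = -439*473 = -207647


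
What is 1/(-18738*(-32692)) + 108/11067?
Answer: 22052980745/2259817565544 ≈ 0.0097587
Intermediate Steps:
1/(-18738*(-32692)) + 108/11067 = -1/18738*(-1/32692) + 108*(1/11067) = 1/612582696 + 36/3689 = 22052980745/2259817565544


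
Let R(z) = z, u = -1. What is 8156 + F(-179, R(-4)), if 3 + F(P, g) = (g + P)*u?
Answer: 8336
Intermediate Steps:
F(P, g) = -3 - P - g (F(P, g) = -3 + (g + P)*(-1) = -3 + (P + g)*(-1) = -3 + (-P - g) = -3 - P - g)
8156 + F(-179, R(-4)) = 8156 + (-3 - 1*(-179) - 1*(-4)) = 8156 + (-3 + 179 + 4) = 8156 + 180 = 8336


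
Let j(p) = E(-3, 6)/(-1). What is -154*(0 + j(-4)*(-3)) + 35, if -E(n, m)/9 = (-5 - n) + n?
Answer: -20755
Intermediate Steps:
E(n, m) = 45 (E(n, m) = -9*((-5 - n) + n) = -9*(-5) = 45)
j(p) = -45 (j(p) = 45/(-1) = 45*(-1) = -45)
-154*(0 + j(-4)*(-3)) + 35 = -154*(0 - 45*(-3)) + 35 = -154*(0 + 135) + 35 = -154*135 + 35 = -20790 + 35 = -20755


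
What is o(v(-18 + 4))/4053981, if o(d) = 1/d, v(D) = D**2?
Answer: 1/794580276 ≈ 1.2585e-9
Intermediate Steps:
o(v(-18 + 4))/4053981 = 1/((-18 + 4)**2*4053981) = (1/4053981)/(-14)**2 = (1/4053981)/196 = (1/196)*(1/4053981) = 1/794580276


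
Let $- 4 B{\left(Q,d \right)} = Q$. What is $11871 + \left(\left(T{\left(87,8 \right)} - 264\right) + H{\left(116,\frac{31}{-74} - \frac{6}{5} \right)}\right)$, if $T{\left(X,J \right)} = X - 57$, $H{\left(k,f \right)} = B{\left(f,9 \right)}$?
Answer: $\frac{17223359}{1480} \approx 11637.0$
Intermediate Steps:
$B{\left(Q,d \right)} = - \frac{Q}{4}$
$H{\left(k,f \right)} = - \frac{f}{4}$
$T{\left(X,J \right)} = -57 + X$
$11871 + \left(\left(T{\left(87,8 \right)} - 264\right) + H{\left(116,\frac{31}{-74} - \frac{6}{5} \right)}\right) = 11871 - \left(234 + \frac{\frac{31}{-74} - \frac{6}{5}}{4}\right) = 11871 - \left(234 + \frac{31 \left(- \frac{1}{74}\right) - \frac{6}{5}}{4}\right) = 11871 - \left(234 + \frac{- \frac{31}{74} - \frac{6}{5}}{4}\right) = 11871 - \frac{345721}{1480} = \frac{17223359}{1480}$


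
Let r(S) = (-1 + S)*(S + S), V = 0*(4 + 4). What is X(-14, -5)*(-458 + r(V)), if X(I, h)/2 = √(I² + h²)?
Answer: -916*√221 ≈ -13617.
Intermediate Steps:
X(I, h) = 2*√(I² + h²)
V = 0 (V = 0*8 = 0)
r(S) = 2*S*(-1 + S) (r(S) = (-1 + S)*(2*S) = 2*S*(-1 + S))
X(-14, -5)*(-458 + r(V)) = (2*√((-14)² + (-5)²))*(-458 + 2*0*(-1 + 0)) = (2*√(196 + 25))*(-458 + 2*0*(-1)) = (2*√221)*(-458 + 0) = (2*√221)*(-458) = -916*√221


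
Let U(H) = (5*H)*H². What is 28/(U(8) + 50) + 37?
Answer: 48299/1305 ≈ 37.011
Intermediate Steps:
U(H) = 5*H³
28/(U(8) + 50) + 37 = 28/(5*8³ + 50) + 37 = 28/(5*512 + 50) + 37 = 28/(2560 + 50) + 37 = 28/2610 + 37 = 28*(1/2610) + 37 = 14/1305 + 37 = 48299/1305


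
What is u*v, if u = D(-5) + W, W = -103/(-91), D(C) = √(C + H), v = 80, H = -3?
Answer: 8240/91 + 160*I*√2 ≈ 90.549 + 226.27*I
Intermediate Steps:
D(C) = √(-3 + C) (D(C) = √(C - 3) = √(-3 + C))
W = 103/91 (W = -103*(-1/91) = 103/91 ≈ 1.1319)
u = 103/91 + 2*I*√2 (u = √(-3 - 5) + 103/91 = √(-8) + 103/91 = 2*I*√2 + 103/91 = 103/91 + 2*I*√2 ≈ 1.1319 + 2.8284*I)
u*v = (103/91 + 2*I*√2)*80 = 8240/91 + 160*I*√2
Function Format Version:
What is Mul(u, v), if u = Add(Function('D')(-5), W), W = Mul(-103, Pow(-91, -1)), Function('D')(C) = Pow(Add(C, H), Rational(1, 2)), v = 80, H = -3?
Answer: Add(Rational(8240, 91), Mul(160, I, Pow(2, Rational(1, 2)))) ≈ Add(90.549, Mul(226.27, I))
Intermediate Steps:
Function('D')(C) = Pow(Add(-3, C), Rational(1, 2)) (Function('D')(C) = Pow(Add(C, -3), Rational(1, 2)) = Pow(Add(-3, C), Rational(1, 2)))
W = Rational(103, 91) (W = Mul(-103, Rational(-1, 91)) = Rational(103, 91) ≈ 1.1319)
u = Add(Rational(103, 91), Mul(2, I, Pow(2, Rational(1, 2)))) (u = Add(Pow(Add(-3, -5), Rational(1, 2)), Rational(103, 91)) = Add(Pow(-8, Rational(1, 2)), Rational(103, 91)) = Add(Mul(2, I, Pow(2, Rational(1, 2))), Rational(103, 91)) = Add(Rational(103, 91), Mul(2, I, Pow(2, Rational(1, 2)))) ≈ Add(1.1319, Mul(2.8284, I)))
Mul(u, v) = Mul(Add(Rational(103, 91), Mul(2, I, Pow(2, Rational(1, 2)))), 80) = Add(Rational(8240, 91), Mul(160, I, Pow(2, Rational(1, 2))))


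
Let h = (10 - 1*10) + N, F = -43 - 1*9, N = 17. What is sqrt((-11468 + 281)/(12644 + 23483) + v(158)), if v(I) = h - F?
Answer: 2*sqrt(22412974038)/36127 ≈ 8.2880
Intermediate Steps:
F = -52 (F = -43 - 9 = -52)
h = 17 (h = (10 - 1*10) + 17 = (10 - 10) + 17 = 0 + 17 = 17)
v(I) = 69 (v(I) = 17 - 1*(-52) = 17 + 52 = 69)
sqrt((-11468 + 281)/(12644 + 23483) + v(158)) = sqrt((-11468 + 281)/(12644 + 23483) + 69) = sqrt(-11187/36127 + 69) = sqrt(2481576/36127) = 2*sqrt(22412974038)/36127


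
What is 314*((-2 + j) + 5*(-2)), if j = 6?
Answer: -1884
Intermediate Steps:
314*((-2 + j) + 5*(-2)) = 314*((-2 + 6) + 5*(-2)) = 314*(4 - 10) = 314*(-6) = -1884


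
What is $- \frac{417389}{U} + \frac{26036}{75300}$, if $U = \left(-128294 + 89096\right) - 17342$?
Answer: $\frac{1645073357}{212873100} \approx 7.728$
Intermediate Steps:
$U = -56540$ ($U = -39198 - 17342 = -56540$)
$- \frac{417389}{U} + \frac{26036}{75300} = - \frac{417389}{-56540} + \frac{26036}{75300} = \left(-417389\right) \left(- \frac{1}{56540}\right) + 26036 \cdot \frac{1}{75300} = \frac{417389}{56540} + \frac{6509}{18825} = \frac{1645073357}{212873100}$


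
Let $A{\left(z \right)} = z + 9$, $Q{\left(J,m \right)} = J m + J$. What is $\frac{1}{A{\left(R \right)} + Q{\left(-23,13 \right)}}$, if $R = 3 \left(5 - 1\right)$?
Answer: $- \frac{1}{301} \approx -0.0033223$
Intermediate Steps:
$Q{\left(J,m \right)} = J + J m$
$R = 12$ ($R = 3 \cdot 4 = 12$)
$A{\left(z \right)} = 9 + z$
$\frac{1}{A{\left(R \right)} + Q{\left(-23,13 \right)}} = \frac{1}{\left(9 + 12\right) - 23 \left(1 + 13\right)} = \frac{1}{21 - 322} = \frac{1}{-301} = - \frac{1}{301}$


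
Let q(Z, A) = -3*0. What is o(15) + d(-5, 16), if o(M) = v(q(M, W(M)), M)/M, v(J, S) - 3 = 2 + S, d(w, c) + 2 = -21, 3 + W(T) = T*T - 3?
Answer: -65/3 ≈ -21.667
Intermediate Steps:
W(T) = -6 + T² (W(T) = -3 + (T*T - 3) = -3 + (T² - 3) = -3 + (-3 + T²) = -6 + T²)
d(w, c) = -23 (d(w, c) = -2 - 21 = -23)
q(Z, A) = 0
v(J, S) = 5 + S (v(J, S) = 3 + (2 + S) = 5 + S)
o(M) = (5 + M)/M
o(15) + d(-5, 16) = (5 + 15)/15 - 23 = (1/15)*20 - 23 = 4/3 - 23 = -65/3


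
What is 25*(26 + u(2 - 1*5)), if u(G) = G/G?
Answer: 675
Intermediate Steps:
u(G) = 1
25*(26 + u(2 - 1*5)) = 25*(26 + 1) = 25*27 = 675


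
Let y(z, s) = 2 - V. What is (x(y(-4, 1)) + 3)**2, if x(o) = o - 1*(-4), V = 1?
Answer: 64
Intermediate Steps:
y(z, s) = 1 (y(z, s) = 2 - 1*1 = 2 - 1 = 1)
x(o) = 4 + o (x(o) = o + 4 = 4 + o)
(x(y(-4, 1)) + 3)**2 = ((4 + 1) + 3)**2 = (5 + 3)**2 = 8**2 = 64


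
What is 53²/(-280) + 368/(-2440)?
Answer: -34785/3416 ≈ -10.183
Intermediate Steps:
53²/(-280) + 368/(-2440) = 2809*(-1/280) + 368*(-1/2440) = -2809/280 - 46/305 = -34785/3416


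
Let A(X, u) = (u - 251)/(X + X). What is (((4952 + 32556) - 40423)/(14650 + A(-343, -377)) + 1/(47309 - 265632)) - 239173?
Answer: -262404262140416255/1097130712272 ≈ -2.3917e+5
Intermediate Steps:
A(X, u) = (-251 + u)/(2*X) (A(X, u) = (-251 + u)/((2*X)) = (-251 + u)*(1/(2*X)) = (-251 + u)/(2*X))
(((4952 + 32556) - 40423)/(14650 + A(-343, -377)) + 1/(47309 - 265632)) - 239173 = (((4952 + 32556) - 40423)/(14650 + (½)*(-251 - 377)/(-343)) + 1/(47309 - 265632)) - 239173 = ((37508 - 40423)/(14650 + (½)*(-1/343)*(-628)) + 1/(-218323)) - 239173 = (-2915/(14650 + 314/343) - 1/218323) - 239173 = (-2915/5025264/343 - 1/218323) - 239173 = (-2915*343/5025264 - 1/218323) - 239173 = (-999845/5025264 - 1/218323) - 239173 = -218294185199/1097130712272 - 239173 = -262404262140416255/1097130712272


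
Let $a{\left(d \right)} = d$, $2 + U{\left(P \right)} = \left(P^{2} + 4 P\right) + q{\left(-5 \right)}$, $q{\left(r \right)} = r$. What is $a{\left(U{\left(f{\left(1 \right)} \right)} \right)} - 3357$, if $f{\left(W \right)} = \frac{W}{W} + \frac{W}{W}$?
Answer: $-3352$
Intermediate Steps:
$f{\left(W \right)} = 2$ ($f{\left(W \right)} = 1 + 1 = 2$)
$U{\left(P \right)} = -7 + P^{2} + 4 P$ ($U{\left(P \right)} = -2 - \left(5 - P^{2} - 4 P\right) = -2 + \left(-5 + P^{2} + 4 P\right) = -7 + P^{2} + 4 P$)
$a{\left(U{\left(f{\left(1 \right)} \right)} \right)} - 3357 = \left(-7 + 2^{2} + 4 \cdot 2\right) - 3357 = \left(-7 + 4 + 8\right) - 3357 = 5 - 3357 = -3352$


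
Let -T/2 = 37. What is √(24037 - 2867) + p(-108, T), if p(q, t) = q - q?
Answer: √21170 ≈ 145.50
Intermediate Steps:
T = -74 (T = -2*37 = -74)
p(q, t) = 0
√(24037 - 2867) + p(-108, T) = √(24037 - 2867) + 0 = √21170 + 0 = √21170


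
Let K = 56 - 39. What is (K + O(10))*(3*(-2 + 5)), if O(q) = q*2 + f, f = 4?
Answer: 369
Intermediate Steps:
K = 17
O(q) = 4 + 2*q (O(q) = q*2 + 4 = 2*q + 4 = 4 + 2*q)
(K + O(10))*(3*(-2 + 5)) = (17 + (4 + 2*10))*(3*(-2 + 5)) = (17 + (4 + 20))*(3*3) = (17 + 24)*9 = 41*9 = 369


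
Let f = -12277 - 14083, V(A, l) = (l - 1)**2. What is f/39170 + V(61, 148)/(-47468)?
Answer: -209768101/185932156 ≈ -1.1282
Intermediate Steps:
V(A, l) = (-1 + l)**2
f = -26360
f/39170 + V(61, 148)/(-47468) = -26360/39170 + (-1 + 148)**2/(-47468) = -26360*1/39170 + 147**2*(-1/47468) = -2636/3917 + 21609*(-1/47468) = -2636/3917 - 21609/47468 = -209768101/185932156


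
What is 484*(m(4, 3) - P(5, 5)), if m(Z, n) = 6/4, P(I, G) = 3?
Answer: -726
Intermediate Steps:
m(Z, n) = 3/2 (m(Z, n) = 6*(¼) = 3/2)
484*(m(4, 3) - P(5, 5)) = 484*(3/2 - 1*3) = 484*(3/2 - 3) = 484*(-3/2) = -726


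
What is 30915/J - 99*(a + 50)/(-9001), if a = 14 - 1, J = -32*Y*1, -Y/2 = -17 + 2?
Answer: -18151893/576064 ≈ -31.510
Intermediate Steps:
Y = 30 (Y = -2*(-17 + 2) = -2*(-15) = 30)
J = -960 (J = -32*30*1 = -960*1 = -960)
a = 13
30915/J - 99*(a + 50)/(-9001) = 30915/(-960) - 99*(13 + 50)/(-9001) = 30915*(-1/960) - 99*63*(-1/9001) = -2061/64 - 6237*(-1/9001) = -2061/64 + 6237/9001 = -18151893/576064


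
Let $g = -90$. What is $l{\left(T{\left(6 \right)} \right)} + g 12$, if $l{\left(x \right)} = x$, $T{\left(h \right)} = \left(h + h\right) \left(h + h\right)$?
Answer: $-936$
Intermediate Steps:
$T{\left(h \right)} = 4 h^{2}$ ($T{\left(h \right)} = 2 h 2 h = 4 h^{2}$)
$l{\left(T{\left(6 \right)} \right)} + g 12 = 4 \cdot 6^{2} - 1080 = 4 \cdot 36 - 1080 = 144 - 1080 = -936$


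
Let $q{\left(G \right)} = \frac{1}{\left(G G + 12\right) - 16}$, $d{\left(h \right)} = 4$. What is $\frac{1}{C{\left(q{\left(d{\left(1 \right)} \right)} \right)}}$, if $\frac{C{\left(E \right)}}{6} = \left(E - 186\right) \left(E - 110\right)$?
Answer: $\frac{24}{2942689} \approx 8.1558 \cdot 10^{-6}$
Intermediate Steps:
$q{\left(G \right)} = \frac{1}{-4 + G^{2}}$ ($q{\left(G \right)} = \frac{1}{\left(G^{2} + 12\right) - 16} = \frac{1}{\left(12 + G^{2}\right) - 16} = \frac{1}{-4 + G^{2}}$)
$C{\left(E \right)} = 6 \left(-186 + E\right) \left(-110 + E\right)$ ($C{\left(E \right)} = 6 \left(E - 186\right) \left(E - 110\right) = 6 \left(-186 + E\right) \left(-110 + E\right)$)
$\frac{1}{C{\left(q{\left(d{\left(1 \right)} \right)} \right)}} = \frac{1}{122760 - \frac{1776}{-4 + 4^{2}} + 6 \left(\frac{1}{-4 + 4^{2}}\right)^{2}} = \frac{1}{122760 - \frac{1776}{-4 + 16} + 6 \left(\frac{1}{-4 + 16}\right)^{2}} = \frac{1}{122760 - \frac{1776}{12} + 6 \left(\frac{1}{12}\right)^{2}} = \frac{1}{122760 - 148 + \frac{6}{144}} = \frac{1}{122760 - 148 + 6 \cdot \frac{1}{144}} = \frac{1}{122760 - 148 + \frac{1}{24}} = \frac{1}{\frac{2942689}{24}} = \frac{24}{2942689}$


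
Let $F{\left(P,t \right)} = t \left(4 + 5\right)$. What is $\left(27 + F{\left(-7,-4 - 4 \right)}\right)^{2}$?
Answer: $2025$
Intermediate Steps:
$F{\left(P,t \right)} = 9 t$ ($F{\left(P,t \right)} = t 9 = 9 t$)
$\left(27 + F{\left(-7,-4 - 4 \right)}\right)^{2} = \left(27 + 9 \left(-4 - 4\right)\right)^{2} = \left(27 + 9 \left(-8\right)\right)^{2} = \left(27 - 72\right)^{2} = \left(-45\right)^{2} = 2025$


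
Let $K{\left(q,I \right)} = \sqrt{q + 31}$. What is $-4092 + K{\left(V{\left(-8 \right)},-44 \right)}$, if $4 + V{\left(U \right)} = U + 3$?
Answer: $-4092 + \sqrt{22} \approx -4087.3$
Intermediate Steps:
$V{\left(U \right)} = -1 + U$ ($V{\left(U \right)} = -4 + \left(U + 3\right) = -4 + \left(3 + U\right) = -1 + U$)
$K{\left(q,I \right)} = \sqrt{31 + q}$
$-4092 + K{\left(V{\left(-8 \right)},-44 \right)} = -4092 + \sqrt{31 - 9} = -4092 + \sqrt{22}$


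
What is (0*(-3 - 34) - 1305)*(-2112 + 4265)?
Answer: -2809665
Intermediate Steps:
(0*(-3 - 34) - 1305)*(-2112 + 4265) = (0*(-37) - 1305)*2153 = (0 - 1305)*2153 = -1305*2153 = -2809665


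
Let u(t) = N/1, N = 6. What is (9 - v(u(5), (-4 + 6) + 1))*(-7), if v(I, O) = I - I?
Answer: -63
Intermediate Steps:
u(t) = 6 (u(t) = 6/1 = 6*1 = 6)
v(I, O) = 0
(9 - v(u(5), (-4 + 6) + 1))*(-7) = (9 - 1*0)*(-7) = (9 + 0)*(-7) = 9*(-7) = -63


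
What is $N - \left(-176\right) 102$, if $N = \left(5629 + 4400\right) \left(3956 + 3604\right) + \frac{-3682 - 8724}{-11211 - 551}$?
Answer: $\frac{445998532355}{5881} \approx 7.5837 \cdot 10^{7}$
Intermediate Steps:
$N = \frac{445892956643}{5881}$ ($N = 10029 \cdot 7560 - \frac{12406}{-11762} = 75819240 - - \frac{6203}{5881} = 75819240 + \frac{6203}{5881} = \frac{445892956643}{5881} \approx 7.5819 \cdot 10^{7}$)
$N - \left(-176\right) 102 = \frac{445892956643}{5881} - \left(-176\right) 102 = \frac{445892956643}{5881} - -17952 = \frac{445892956643}{5881} + 17952 = \frac{445998532355}{5881}$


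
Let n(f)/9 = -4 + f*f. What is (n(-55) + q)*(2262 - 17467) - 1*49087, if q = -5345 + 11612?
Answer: -508747567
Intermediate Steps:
q = 6267
n(f) = -36 + 9*f² (n(f) = 9*(-4 + f*f) = 9*(-4 + f²) = -36 + 9*f²)
(n(-55) + q)*(2262 - 17467) - 1*49087 = ((-36 + 9*(-55)²) + 6267)*(2262 - 17467) - 1*49087 = ((-36 + 9*3025) + 6267)*(-15205) - 49087 = ((-36 + 27225) + 6267)*(-15205) - 49087 = (27189 + 6267)*(-15205) - 49087 = 33456*(-15205) - 49087 = -508698480 - 49087 = -508747567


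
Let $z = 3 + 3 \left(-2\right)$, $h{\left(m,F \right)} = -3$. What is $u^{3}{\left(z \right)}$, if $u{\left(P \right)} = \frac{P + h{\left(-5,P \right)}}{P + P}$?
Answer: $1$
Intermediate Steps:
$z = -3$ ($z = 3 - 6 = -3$)
$u{\left(P \right)} = \frac{-3 + P}{2 P}$ ($u{\left(P \right)} = \frac{P - 3}{P + P} = \frac{-3 + P}{2 P}$)
$u^{3}{\left(z \right)} = \left(\frac{-3 - 3}{2 \left(-3\right)}\right)^{3} = \left(\frac{1}{2} \left(- \frac{1}{3}\right) \left(-6\right)\right)^{3} = 1^{3} = 1$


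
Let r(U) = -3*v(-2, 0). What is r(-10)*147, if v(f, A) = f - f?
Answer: 0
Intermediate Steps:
v(f, A) = 0
r(U) = 0 (r(U) = -3*0 = 0)
r(-10)*147 = 0*147 = 0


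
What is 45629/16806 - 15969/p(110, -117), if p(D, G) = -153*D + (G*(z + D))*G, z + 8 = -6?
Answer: 545618199/201876473 ≈ 2.7027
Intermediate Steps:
z = -14 (z = -8 - 6 = -14)
p(D, G) = -153*D + G²*(-14 + D) (p(D, G) = -153*D + (G*(-14 + D))*G = -153*D + G²*(-14 + D))
45629/16806 - 15969/p(110, -117) = 45629/16806 - 15969/(-153*110 - 14*(-117)² + 110*(-117)²) = 45629*(1/16806) - 15969/(-16830 - 14*13689 + 110*13689) = 45629/16806 - 15969/(-16830 - 191646 + 1505790) = 45629/16806 - 15969/1297314 = 45629/16806 - 15969*1/1297314 = 45629/16806 - 5323/432438 = 545618199/201876473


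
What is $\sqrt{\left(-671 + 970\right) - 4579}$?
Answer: $2 i \sqrt{1070} \approx 65.422 i$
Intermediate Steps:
$\sqrt{\left(-671 + 970\right) - 4579} = \sqrt{299 - 4579} = \sqrt{-4280} = 2 i \sqrt{1070}$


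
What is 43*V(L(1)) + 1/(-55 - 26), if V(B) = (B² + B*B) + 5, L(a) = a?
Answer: 24380/81 ≈ 300.99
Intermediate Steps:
V(B) = 5 + 2*B² (V(B) = (B² + B²) + 5 = 2*B² + 5 = 5 + 2*B²)
43*V(L(1)) + 1/(-55 - 26) = 43*(5 + 2*1²) + 1/(-55 - 26) = 43*(5 + 2*1) + 1/(-81) = 43*(5 + 2) - 1/81 = 43*7 - 1/81 = 301 - 1/81 = 24380/81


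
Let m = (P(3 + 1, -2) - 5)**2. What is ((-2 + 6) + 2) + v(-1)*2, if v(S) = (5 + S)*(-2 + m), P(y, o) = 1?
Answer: 118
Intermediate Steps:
m = 16 (m = (1 - 5)**2 = (-4)**2 = 16)
v(S) = 70 + 14*S (v(S) = (5 + S)*(-2 + 16) = (5 + S)*14 = 70 + 14*S)
((-2 + 6) + 2) + v(-1)*2 = ((-2 + 6) + 2) + (70 + 14*(-1))*2 = (4 + 2) + (70 - 14)*2 = 6 + 56*2 = 6 + 112 = 118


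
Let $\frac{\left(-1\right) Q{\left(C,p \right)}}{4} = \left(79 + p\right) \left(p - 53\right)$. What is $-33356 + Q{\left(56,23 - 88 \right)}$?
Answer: $-26748$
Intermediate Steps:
$Q{\left(C,p \right)} = - 4 \left(-53 + p\right) \left(79 + p\right)$ ($Q{\left(C,p \right)} = - 4 \left(79 + p\right) \left(p - 53\right) = - 4 \left(79 + p\right) \left(-53 + p\right) = - 4 \left(-53 + p\right) \left(79 + p\right)$)
$-33356 + Q{\left(56,23 - 88 \right)} = -33356 - \left(-16748 + 4 \left(23 - 88\right)^{2} + 104 \left(23 - 88\right)\right) = -33356 - \left(-23508 + 16900\right) = -33356 + \left(16748 + 6760 - 16900\right) = -33356 + 6608 = -26748$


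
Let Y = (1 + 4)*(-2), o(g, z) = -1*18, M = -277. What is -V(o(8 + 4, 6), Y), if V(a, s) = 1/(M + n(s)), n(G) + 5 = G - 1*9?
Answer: 1/301 ≈ 0.0033223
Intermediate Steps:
o(g, z) = -18
n(G) = -14 + G (n(G) = -5 + (G - 1*9) = -5 + (G - 9) = -5 + (-9 + G) = -14 + G)
Y = -10 (Y = 5*(-2) = -10)
V(a, s) = 1/(-291 + s) (V(a, s) = 1/(-277 + (-14 + s)) = 1/(-291 + s))
-V(o(8 + 4, 6), Y) = -1/(-291 - 10) = -1/(-301) = -1*(-1/301) = 1/301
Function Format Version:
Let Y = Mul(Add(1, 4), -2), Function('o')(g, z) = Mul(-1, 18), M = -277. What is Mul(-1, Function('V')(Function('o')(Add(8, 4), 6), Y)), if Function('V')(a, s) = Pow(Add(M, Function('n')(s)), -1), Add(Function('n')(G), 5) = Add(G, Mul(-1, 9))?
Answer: Rational(1, 301) ≈ 0.0033223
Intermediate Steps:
Function('o')(g, z) = -18
Function('n')(G) = Add(-14, G) (Function('n')(G) = Add(-5, Add(G, Mul(-1, 9))) = Add(-5, Add(G, -9)) = Add(-5, Add(-9, G)) = Add(-14, G))
Y = -10 (Y = Mul(5, -2) = -10)
Function('V')(a, s) = Pow(Add(-291, s), -1) (Function('V')(a, s) = Pow(Add(-277, Add(-14, s)), -1) = Pow(Add(-291, s), -1))
Mul(-1, Function('V')(Function('o')(Add(8, 4), 6), Y)) = Mul(-1, Pow(Add(-291, -10), -1)) = Mul(-1, Pow(-301, -1)) = Mul(-1, Rational(-1, 301)) = Rational(1, 301)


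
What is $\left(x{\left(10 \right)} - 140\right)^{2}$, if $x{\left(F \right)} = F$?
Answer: $16900$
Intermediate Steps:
$\left(x{\left(10 \right)} - 140\right)^{2} = \left(10 - 140\right)^{2} = \left(-130\right)^{2} = 16900$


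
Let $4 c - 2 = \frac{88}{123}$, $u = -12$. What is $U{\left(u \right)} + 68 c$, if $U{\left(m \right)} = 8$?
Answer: $\frac{6662}{123} \approx 54.163$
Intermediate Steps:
$c = \frac{167}{246}$ ($c = \frac{1}{2} + \frac{88 \cdot \frac{1}{123}}{4} = \frac{1}{2} + \frac{1}{4} \cdot \frac{88}{123} = \frac{1}{2} + \frac{22}{123} = \frac{167}{246} \approx 0.67886$)
$U{\left(u \right)} + 68 c = 8 + 68 \cdot \frac{167}{246} = 8 + \frac{5678}{123} = \frac{6662}{123}$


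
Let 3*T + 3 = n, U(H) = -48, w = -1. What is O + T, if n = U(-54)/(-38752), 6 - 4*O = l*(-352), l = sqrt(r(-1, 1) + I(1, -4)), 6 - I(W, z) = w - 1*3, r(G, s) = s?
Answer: 606/1211 + 88*sqrt(11) ≈ 292.36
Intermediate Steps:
I(W, z) = 10 (I(W, z) = 6 - (-1 - 1*3) = 6 - (-1 - 3) = 6 - 1*(-4) = 6 + 4 = 10)
l = sqrt(11) (l = sqrt(1 + 10) = sqrt(11) ≈ 3.3166)
O = 3/2 + 88*sqrt(11) (O = 3/2 - sqrt(11)*(-352)/4 = 3/2 - (-88)*sqrt(11) = 3/2 + 88*sqrt(11) ≈ 293.36)
n = 3/2422 (n = -48/(-38752) = -48*(-1/38752) = 3/2422 ≈ 0.0012386)
T = -2421/2422 (T = -1 + (1/3)*(3/2422) = -1 + 1/2422 = -2421/2422 ≈ -0.99959)
O + T = (3/2 + 88*sqrt(11)) - 2421/2422 = 606/1211 + 88*sqrt(11)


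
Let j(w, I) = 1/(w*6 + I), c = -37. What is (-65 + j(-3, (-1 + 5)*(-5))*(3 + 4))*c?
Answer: 91649/38 ≈ 2411.8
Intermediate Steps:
j(w, I) = 1/(I + 6*w) (j(w, I) = 1/(6*w + I) = 1/(I + 6*w))
(-65 + j(-3, (-1 + 5)*(-5))*(3 + 4))*c = (-65 + (3 + 4)/((-1 + 5)*(-5) + 6*(-3)))*(-37) = (-65 + 7/(4*(-5) - 18))*(-37) = (-65 + 7/(-20 - 18))*(-37) = (-65 + 7/(-38))*(-37) = (-65 - 1/38*7)*(-37) = (-65 - 7/38)*(-37) = -2477/38*(-37) = 91649/38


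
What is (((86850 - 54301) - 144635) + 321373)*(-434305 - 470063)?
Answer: -189272465616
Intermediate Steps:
(((86850 - 54301) - 144635) + 321373)*(-434305 - 470063) = ((32549 - 144635) + 321373)*(-904368) = (-112086 + 321373)*(-904368) = 209287*(-904368) = -189272465616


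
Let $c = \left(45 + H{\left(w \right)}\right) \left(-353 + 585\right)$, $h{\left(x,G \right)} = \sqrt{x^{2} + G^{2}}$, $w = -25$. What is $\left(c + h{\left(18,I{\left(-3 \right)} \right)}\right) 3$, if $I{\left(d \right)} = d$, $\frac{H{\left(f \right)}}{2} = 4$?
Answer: $36888 + 9 \sqrt{37} \approx 36943.0$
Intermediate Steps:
$H{\left(f \right)} = 8$ ($H{\left(f \right)} = 2 \cdot 4 = 8$)
$h{\left(x,G \right)} = \sqrt{G^{2} + x^{2}}$
$c = 12296$ ($c = \left(45 + 8\right) \left(-353 + 585\right) = 53 \cdot 232 = 12296$)
$\left(c + h{\left(18,I{\left(-3 \right)} \right)}\right) 3 = \left(12296 + \sqrt{\left(-3\right)^{2} + 18^{2}}\right) 3 = \left(12296 + \sqrt{9 + 324}\right) 3 = \left(12296 + \sqrt{333}\right) 3 = \left(12296 + 3 \sqrt{37}\right) 3 = 36888 + 9 \sqrt{37}$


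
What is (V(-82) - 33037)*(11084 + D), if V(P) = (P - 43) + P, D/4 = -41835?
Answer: 5194574464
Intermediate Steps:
D = -167340 (D = 4*(-41835) = -167340)
V(P) = -43 + 2*P (V(P) = (-43 + P) + P = -43 + 2*P)
(V(-82) - 33037)*(11084 + D) = ((-43 + 2*(-82)) - 33037)*(11084 - 167340) = ((-43 - 164) - 33037)*(-156256) = (-207 - 33037)*(-156256) = -33244*(-156256) = 5194574464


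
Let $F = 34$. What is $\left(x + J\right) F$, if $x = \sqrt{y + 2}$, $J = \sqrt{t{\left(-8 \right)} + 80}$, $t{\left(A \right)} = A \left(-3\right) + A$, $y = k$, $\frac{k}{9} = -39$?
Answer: $136 \sqrt{6} + 34 i \sqrt{349} \approx 333.13 + 635.17 i$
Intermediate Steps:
$k = -351$ ($k = 9 \left(-39\right) = -351$)
$y = -351$
$t{\left(A \right)} = - 2 A$ ($t{\left(A \right)} = - 3 A + A = - 2 A$)
$J = 4 \sqrt{6}$ ($J = \sqrt{\left(-2\right) \left(-8\right) + 80} = \sqrt{16 + 80} = \sqrt{96} = 4 \sqrt{6} \approx 9.798$)
$x = i \sqrt{349}$ ($x = \sqrt{-351 + 2} = \sqrt{-349} = i \sqrt{349} \approx 18.682 i$)
$\left(x + J\right) F = \left(i \sqrt{349} + 4 \sqrt{6}\right) 34 = \left(4 \sqrt{6} + i \sqrt{349}\right) 34 = 136 \sqrt{6} + 34 i \sqrt{349}$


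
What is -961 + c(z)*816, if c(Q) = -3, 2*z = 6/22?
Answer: -3409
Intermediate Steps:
z = 3/22 (z = (6/22)/2 = (6*(1/22))/2 = (1/2)*(3/11) = 3/22 ≈ 0.13636)
-961 + c(z)*816 = -961 - 3*816 = -961 - 2448 = -3409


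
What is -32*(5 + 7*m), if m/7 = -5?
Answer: 7680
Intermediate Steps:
m = -35 (m = 7*(-5) = -35)
-32*(5 + 7*m) = -32*(5 + 7*(-35)) = -32*(5 - 245) = -32*(-240) = 7680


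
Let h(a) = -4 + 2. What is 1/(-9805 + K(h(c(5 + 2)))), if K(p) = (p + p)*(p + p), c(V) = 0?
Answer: -1/9789 ≈ -0.00010216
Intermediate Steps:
h(a) = -2
K(p) = 4*p² (K(p) = (2*p)*(2*p) = 4*p²)
1/(-9805 + K(h(c(5 + 2)))) = 1/(-9805 + 4*(-2)²) = 1/(-9805 + 4*4) = 1/(-9805 + 16) = 1/(-9789) = -1/9789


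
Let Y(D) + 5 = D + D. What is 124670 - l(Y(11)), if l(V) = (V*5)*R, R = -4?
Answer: 125010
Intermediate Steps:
Y(D) = -5 + 2*D (Y(D) = -5 + (D + D) = -5 + 2*D)
l(V) = -20*V (l(V) = (V*5)*(-4) = (5*V)*(-4) = -20*V)
124670 - l(Y(11)) = 124670 - (-20)*(-5 + 2*11) = 124670 - (-20)*(-5 + 22) = 124670 - (-20)*17 = 124670 - 1*(-340) = 124670 + 340 = 125010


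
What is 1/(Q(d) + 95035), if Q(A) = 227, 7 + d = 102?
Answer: 1/95262 ≈ 1.0497e-5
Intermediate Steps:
d = 95 (d = -7 + 102 = 95)
1/(Q(d) + 95035) = 1/(227 + 95035) = 1/95262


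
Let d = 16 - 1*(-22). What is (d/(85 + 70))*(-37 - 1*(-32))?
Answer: -38/31 ≈ -1.2258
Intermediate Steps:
d = 38 (d = 16 + 22 = 38)
(d/(85 + 70))*(-37 - 1*(-32)) = (38/(85 + 70))*(-37 - 1*(-32)) = (38/155)*(-37 + 32) = (38*(1/155))*(-5) = (38/155)*(-5) = -38/31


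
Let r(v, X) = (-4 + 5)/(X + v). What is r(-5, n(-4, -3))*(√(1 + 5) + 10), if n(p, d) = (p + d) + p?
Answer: -5/8 - √6/16 ≈ -0.77809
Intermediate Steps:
n(p, d) = d + 2*p (n(p, d) = (d + p) + p = d + 2*p)
r(v, X) = 1/(X + v)
r(-5, n(-4, -3))*(√(1 + 5) + 10) = (√(1 + 5) + 10)/((-3 + 2*(-4)) - 5) = (√6 + 10)/((-3 - 8) - 5) = (10 + √6)/(-11 - 5) = (10 + √6)/(-16) = -(10 + √6)/16 = -5/8 - √6/16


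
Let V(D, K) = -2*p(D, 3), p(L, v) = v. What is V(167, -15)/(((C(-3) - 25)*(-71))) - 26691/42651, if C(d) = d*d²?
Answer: -2352359/3749226 ≈ -0.62743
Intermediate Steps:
C(d) = d³
V(D, K) = -6 (V(D, K) = -2*3 = -6)
V(167, -15)/(((C(-3) - 25)*(-71))) - 26691/42651 = -6*(-1/(71*((-3)³ - 25))) - 26691/42651 = -6*(-1/(71*(-27 - 25))) - 26691*1/42651 = -6/((-52*(-71))) - 1271/2031 = -6/3692 - 1271/2031 = -6*1/3692 - 1271/2031 = -3/1846 - 1271/2031 = -2352359/3749226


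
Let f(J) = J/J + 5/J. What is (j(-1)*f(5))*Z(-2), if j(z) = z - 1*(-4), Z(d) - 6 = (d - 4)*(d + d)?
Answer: 180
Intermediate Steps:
Z(d) = 6 + 2*d*(-4 + d) (Z(d) = 6 + (d - 4)*(d + d) = 6 + (-4 + d)*(2*d) = 6 + 2*d*(-4 + d))
f(J) = 1 + 5/J
j(z) = 4 + z (j(z) = z + 4 = 4 + z)
(j(-1)*f(5))*Z(-2) = ((4 - 1)*((5 + 5)/5))*(6 - 8*(-2) + 2*(-2)²) = (3*((⅕)*10))*(6 + 16 + 2*4) = (3*2)*(6 + 16 + 8) = 6*30 = 180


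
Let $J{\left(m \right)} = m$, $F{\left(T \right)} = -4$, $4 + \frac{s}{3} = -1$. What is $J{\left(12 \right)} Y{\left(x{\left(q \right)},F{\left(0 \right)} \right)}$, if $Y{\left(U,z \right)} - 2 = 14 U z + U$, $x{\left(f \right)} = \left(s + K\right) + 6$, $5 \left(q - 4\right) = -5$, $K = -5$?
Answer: $9264$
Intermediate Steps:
$q = 3$ ($q = 4 + \frac{1}{5} \left(-5\right) = 4 - 1 = 3$)
$s = -15$ ($s = -12 + 3 \left(-1\right) = -12 - 3 = -15$)
$x{\left(f \right)} = -14$ ($x{\left(f \right)} = \left(-15 - 5\right) + 6 = -20 + 6 = -14$)
$Y{\left(U,z \right)} = 2 + U + 14 U z$ ($Y{\left(U,z \right)} = 2 + \left(14 U z + U\right) = 2 + \left(U + 14 U z\right) = 2 + U + 14 U z$)
$J{\left(12 \right)} Y{\left(x{\left(q \right)},F{\left(0 \right)} \right)} = 12 \left(2 - 14 + 14 \left(-14\right) \left(-4\right)\right) = 12 \left(2 - 14 + 784\right) = 12 \cdot 772 = 9264$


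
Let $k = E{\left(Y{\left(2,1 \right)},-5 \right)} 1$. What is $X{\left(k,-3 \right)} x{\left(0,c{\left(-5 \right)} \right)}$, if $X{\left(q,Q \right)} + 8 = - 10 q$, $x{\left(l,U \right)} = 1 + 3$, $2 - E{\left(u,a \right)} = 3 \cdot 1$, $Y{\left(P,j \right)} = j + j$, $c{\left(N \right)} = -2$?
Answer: $8$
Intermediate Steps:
$Y{\left(P,j \right)} = 2 j$
$E{\left(u,a \right)} = -1$ ($E{\left(u,a \right)} = 2 - 3 \cdot 1 = 2 - 3 = -1$)
$x{\left(l,U \right)} = 4$
$k = -1$ ($k = \left(-1\right) 1 = -1$)
$X{\left(q,Q \right)} = -8 - 10 q$
$X{\left(k,-3 \right)} x{\left(0,c{\left(-5 \right)} \right)} = \left(-8 - -10\right) 4 = \left(-8 + 10\right) 4 = 2 \cdot 4 = 8$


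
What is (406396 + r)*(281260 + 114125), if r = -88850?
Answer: 125552925210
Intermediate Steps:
(406396 + r)*(281260 + 114125) = (406396 - 88850)*(281260 + 114125) = 317546*395385 = 125552925210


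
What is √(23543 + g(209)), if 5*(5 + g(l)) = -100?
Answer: √23518 ≈ 153.36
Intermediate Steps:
g(l) = -25 (g(l) = -5 + (⅕)*(-100) = -5 - 20 = -25)
√(23543 + g(209)) = √(23543 - 25) = √23518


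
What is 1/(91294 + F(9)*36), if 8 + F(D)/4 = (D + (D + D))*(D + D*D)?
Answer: 1/440062 ≈ 2.2724e-6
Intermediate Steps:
F(D) = -32 + 12*D*(D + D²) (F(D) = -32 + 4*((D + (D + D))*(D + D*D)) = -32 + 4*((D + 2*D)*(D + D²)) = -32 + 4*((3*D)*(D + D²)) = -32 + 4*(3*D*(D + D²)) = -32 + 12*D*(D + D²))
1/(91294 + F(9)*36) = 1/(91294 + (-32 + 12*9² + 12*9³)*36) = 1/(91294 + (-32 + 12*81 + 12*729)*36) = 1/(91294 + (-32 + 972 + 8748)*36) = 1/(91294 + 9688*36) = 1/(91294 + 348768) = 1/440062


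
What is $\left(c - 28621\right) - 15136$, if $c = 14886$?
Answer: $-28871$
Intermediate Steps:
$\left(c - 28621\right) - 15136 = \left(14886 - 28621\right) - 15136 = -13735 - 15136 = -28871$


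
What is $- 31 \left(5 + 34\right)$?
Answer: $-1209$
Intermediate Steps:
$- 31 \left(5 + 34\right) = \left(-31\right) 39 = -1209$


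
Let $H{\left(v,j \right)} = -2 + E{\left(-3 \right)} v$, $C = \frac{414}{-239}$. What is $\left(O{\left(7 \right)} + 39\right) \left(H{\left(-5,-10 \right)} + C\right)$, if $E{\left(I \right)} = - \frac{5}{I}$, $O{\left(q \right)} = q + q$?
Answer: $- \frac{458503}{717} \approx -639.47$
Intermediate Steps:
$C = - \frac{414}{239}$ ($C = 414 \left(- \frac{1}{239}\right) = - \frac{414}{239} \approx -1.7322$)
$O{\left(q \right)} = 2 q$
$H{\left(v,j \right)} = -2 + \frac{5 v}{3}$ ($H{\left(v,j \right)} = -2 + - \frac{5}{-3} v = -2 + \left(-5\right) \left(- \frac{1}{3}\right) v = -2 + \frac{5 v}{3}$)
$\left(O{\left(7 \right)} + 39\right) \left(H{\left(-5,-10 \right)} + C\right) = \left(2 \cdot 7 + 39\right) \left(\left(-2 + \frac{5}{3} \left(-5\right)\right) - \frac{414}{239}\right) = \left(14 + 39\right) \left(\left(-2 - \frac{25}{3}\right) - \frac{414}{239}\right) = 53 \left(- \frac{31}{3} - \frac{414}{239}\right) = 53 \left(- \frac{8651}{717}\right) = - \frac{458503}{717}$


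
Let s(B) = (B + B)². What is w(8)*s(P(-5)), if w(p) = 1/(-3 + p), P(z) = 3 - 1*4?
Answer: ⅘ ≈ 0.80000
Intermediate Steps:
P(z) = -1 (P(z) = 3 - 4 = -1)
s(B) = 4*B² (s(B) = (2*B)² = 4*B²)
w(8)*s(P(-5)) = (4*(-1)²)/(-3 + 8) = (4*1)/5 = (⅕)*4 = ⅘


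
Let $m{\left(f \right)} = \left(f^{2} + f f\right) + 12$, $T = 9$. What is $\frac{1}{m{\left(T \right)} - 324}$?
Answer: $- \frac{1}{150} \approx -0.0066667$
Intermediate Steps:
$m{\left(f \right)} = 12 + 2 f^{2}$ ($m{\left(f \right)} = \left(f^{2} + f^{2}\right) + 12 = 2 f^{2} + 12 = 12 + 2 f^{2}$)
$\frac{1}{m{\left(T \right)} - 324} = \frac{1}{\left(12 + 2 \cdot 9^{2}\right) - 324} = \frac{1}{\left(12 + 2 \cdot 81\right) - 324} = \frac{1}{\left(12 + 162\right) - 324} = \frac{1}{174 - 324} = \frac{1}{-150} = - \frac{1}{150}$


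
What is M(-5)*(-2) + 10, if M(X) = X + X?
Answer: 30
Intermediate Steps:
M(X) = 2*X
M(-5)*(-2) + 10 = (2*(-5))*(-2) + 10 = -10*(-2) + 10 = 20 + 10 = 30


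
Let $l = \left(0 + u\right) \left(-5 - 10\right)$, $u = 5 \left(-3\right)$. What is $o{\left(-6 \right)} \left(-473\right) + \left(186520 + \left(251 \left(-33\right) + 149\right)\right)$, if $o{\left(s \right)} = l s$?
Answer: $816936$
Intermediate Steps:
$u = -15$
$l = 225$ ($l = \left(0 - 15\right) \left(-5 - 10\right) = \left(-15\right) \left(-15\right) = 225$)
$o{\left(s \right)} = 225 s$
$o{\left(-6 \right)} \left(-473\right) + \left(186520 + \left(251 \left(-33\right) + 149\right)\right) = 225 \left(-6\right) \left(-473\right) + \left(186520 + \left(251 \left(-33\right) + 149\right)\right) = \left(-1350\right) \left(-473\right) + \left(186520 + \left(-8283 + 149\right)\right) = 638550 + \left(186520 - 8134\right) = 638550 + 178386 = 816936$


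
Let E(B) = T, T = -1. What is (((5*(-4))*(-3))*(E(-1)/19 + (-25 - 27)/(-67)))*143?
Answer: 7902180/1273 ≈ 6207.5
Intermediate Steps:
E(B) = -1
(((5*(-4))*(-3))*(E(-1)/19 + (-25 - 27)/(-67)))*143 = (((5*(-4))*(-3))*(-1/19 + (-25 - 27)/(-67)))*143 = ((-20*(-3))*(-1*1/19 - 52*(-1/67)))*143 = (60*(-1/19 + 52/67))*143 = (60*(921/1273))*143 = (55260/1273)*143 = 7902180/1273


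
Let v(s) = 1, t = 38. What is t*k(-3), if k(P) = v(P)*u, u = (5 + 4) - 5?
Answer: 152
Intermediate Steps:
u = 4 (u = 9 - 5 = 4)
k(P) = 4 (k(P) = 1*4 = 4)
t*k(-3) = 38*4 = 152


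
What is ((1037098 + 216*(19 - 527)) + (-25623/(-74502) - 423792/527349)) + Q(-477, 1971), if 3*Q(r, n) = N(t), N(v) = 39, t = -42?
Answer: 1349463708299951/1455131674 ≈ 9.2738e+5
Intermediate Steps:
Q(r, n) = 13 (Q(r, n) = (⅓)*39 = 13)
((1037098 + 216*(19 - 527)) + (-25623/(-74502) - 423792/527349)) + Q(-477, 1971) = ((1037098 + 216*(19 - 527)) + (-25623/(-74502) - 423792/527349)) + 13 = ((1037098 + 216*(-508)) + (-25623*(-1/74502) - 423792*1/527349)) + 13 = ((1037098 - 109728) + (2847/8278 - 141264/175783)) + 13 = (927370 - 668929191/1455131674) + 13 = 1349444791588189/1455131674 + 13 = 1349463708299951/1455131674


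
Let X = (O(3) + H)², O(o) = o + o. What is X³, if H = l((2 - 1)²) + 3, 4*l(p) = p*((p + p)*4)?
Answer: 1771561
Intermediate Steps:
l(p) = 2*p² (l(p) = (p*((p + p)*4))/4 = (p*((2*p)*4))/4 = (p*(8*p))/4 = (8*p²)/4 = 2*p²)
O(o) = 2*o
H = 5 (H = 2*((2 - 1)²)² + 3 = 2*(1²)² + 3 = 2*1² + 3 = 2*1 + 3 = 2 + 3 = 5)
X = 121 (X = (2*3 + 5)² = (6 + 5)² = 11² = 121)
X³ = 121³ = 1771561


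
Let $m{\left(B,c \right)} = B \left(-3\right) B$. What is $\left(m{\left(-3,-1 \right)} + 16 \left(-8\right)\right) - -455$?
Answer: $300$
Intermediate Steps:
$m{\left(B,c \right)} = - 3 B^{2}$ ($m{\left(B,c \right)} = - 3 B B = - 3 B^{2}$)
$\left(m{\left(-3,-1 \right)} + 16 \left(-8\right)\right) - -455 = \left(- 3 \left(-3\right)^{2} + 16 \left(-8\right)\right) - -455 = \left(\left(-3\right) 9 - 128\right) + 455 = \left(-27 - 128\right) + 455 = -155 + 455 = 300$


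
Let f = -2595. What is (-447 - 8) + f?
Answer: -3050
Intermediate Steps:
(-447 - 8) + f = (-447 - 8) - 2595 = -455 - 2595 = -3050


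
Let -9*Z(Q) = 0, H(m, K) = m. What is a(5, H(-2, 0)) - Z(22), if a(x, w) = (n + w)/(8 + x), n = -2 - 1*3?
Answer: -7/13 ≈ -0.53846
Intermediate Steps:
n = -5 (n = -2 - 3 = -5)
Z(Q) = 0 (Z(Q) = -1/9*0 = 0)
a(x, w) = (-5 + w)/(8 + x)
a(5, H(-2, 0)) - Z(22) = (-5 - 2)/(8 + 5) - 1*0 = -7/13 + 0 = -7/13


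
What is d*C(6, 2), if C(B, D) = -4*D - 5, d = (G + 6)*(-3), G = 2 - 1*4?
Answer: 156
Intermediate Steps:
G = -2 (G = 2 - 4 = -2)
d = -12 (d = (-2 + 6)*(-3) = 4*(-3) = -12)
C(B, D) = -5 - 4*D
d*C(6, 2) = -12*(-5 - 4*2) = -12*(-5 - 8) = -12*(-13) = 156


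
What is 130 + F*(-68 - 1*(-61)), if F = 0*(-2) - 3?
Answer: 151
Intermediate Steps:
F = -3 (F = 0 - 3 = -3)
130 + F*(-68 - 1*(-61)) = 130 - 3*(-68 - 1*(-61)) = 130 - 3*(-68 + 61) = 130 - 3*(-7) = 130 + 21 = 151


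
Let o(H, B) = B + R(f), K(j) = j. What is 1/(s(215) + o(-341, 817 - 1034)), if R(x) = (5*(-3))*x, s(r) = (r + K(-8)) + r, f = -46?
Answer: 1/895 ≈ 0.0011173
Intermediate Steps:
s(r) = -8 + 2*r (s(r) = (r - 8) + r = (-8 + r) + r = -8 + 2*r)
R(x) = -15*x
o(H, B) = 690 + B (o(H, B) = B - 15*(-46) = B + 690 = 690 + B)
1/(s(215) + o(-341, 817 - 1034)) = 1/((-8 + 2*215) + (690 + (817 - 1034))) = 1/((-8 + 430) + (690 - 217)) = 1/(422 + 473) = 1/895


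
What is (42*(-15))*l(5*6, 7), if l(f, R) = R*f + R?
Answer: -136710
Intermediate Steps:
l(f, R) = R + R*f
(42*(-15))*l(5*6, 7) = (42*(-15))*(7*(1 + 5*6)) = -4410*(1 + 30) = -4410*31 = -630*217 = -136710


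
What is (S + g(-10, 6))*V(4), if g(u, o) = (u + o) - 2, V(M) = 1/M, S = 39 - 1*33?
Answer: 0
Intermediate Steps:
S = 6 (S = 39 - 33 = 6)
g(u, o) = -2 + o + u (g(u, o) = (o + u) - 2 = -2 + o + u)
(S + g(-10, 6))*V(4) = (6 + (-2 + 6 - 10))/4 = (6 - 6)*(¼) = 0*(¼) = 0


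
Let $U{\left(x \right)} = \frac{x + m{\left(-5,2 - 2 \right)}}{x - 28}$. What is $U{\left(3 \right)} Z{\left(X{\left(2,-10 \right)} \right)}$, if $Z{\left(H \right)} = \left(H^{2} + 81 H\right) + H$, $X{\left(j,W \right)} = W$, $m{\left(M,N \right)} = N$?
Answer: $\frac{432}{5} \approx 86.4$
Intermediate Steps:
$U{\left(x \right)} = \frac{x}{-28 + x}$ ($U{\left(x \right)} = \frac{x + \left(2 - 2\right)}{x - 28} = \frac{x + 0}{-28 + x} = \frac{x}{-28 + x}$)
$Z{\left(H \right)} = H^{2} + 82 H$
$U{\left(3 \right)} Z{\left(X{\left(2,-10 \right)} \right)} = \frac{3}{-28 + 3} \left(- 10 \left(82 - 10\right)\right) = \frac{3}{-25} \left(\left(-10\right) 72\right) = 3 \left(- \frac{1}{25}\right) \left(-720\right) = \left(- \frac{3}{25}\right) \left(-720\right) = \frac{432}{5}$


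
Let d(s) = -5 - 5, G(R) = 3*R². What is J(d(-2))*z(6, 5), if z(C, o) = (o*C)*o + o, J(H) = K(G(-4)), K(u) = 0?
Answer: 0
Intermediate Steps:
d(s) = -10
J(H) = 0
z(C, o) = o + C*o² (z(C, o) = (C*o)*o + o = C*o² + o = o + C*o²)
J(d(-2))*z(6, 5) = 0*(5*(1 + 6*5)) = 0*(5*(1 + 30)) = 0*(5*31) = 0*155 = 0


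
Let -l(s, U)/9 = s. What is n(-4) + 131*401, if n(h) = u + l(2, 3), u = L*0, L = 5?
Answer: 52513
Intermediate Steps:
l(s, U) = -9*s
u = 0 (u = 5*0 = 0)
n(h) = -18 (n(h) = 0 - 9*2 = 0 - 18 = -18)
n(-4) + 131*401 = -18 + 131*401 = -18 + 52531 = 52513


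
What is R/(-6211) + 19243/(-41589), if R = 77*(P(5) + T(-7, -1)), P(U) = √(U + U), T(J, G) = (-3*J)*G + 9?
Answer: -81090037/258309279 - 77*√10/6211 ≈ -0.35313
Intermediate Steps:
T(J, G) = 9 - 3*G*J (T(J, G) = -3*G*J + 9 = 9 - 3*G*J)
P(U) = √2*√U (P(U) = √(2*U) = √2*√U)
R = -924 + 77*√10 (R = 77*(√2*√5 + (9 - 3*(-1)*(-7))) = 77*(√10 + (9 - 21)) = 77*(√10 - 12) = 77*(-12 + √10) = -924 + 77*√10 ≈ -680.50)
R/(-6211) + 19243/(-41589) = (-924 + 77*√10)/(-6211) + 19243/(-41589) = (-924 + 77*√10)*(-1/6211) + 19243*(-1/41589) = (924/6211 - 77*√10/6211) - 19243/41589 = -81090037/258309279 - 77*√10/6211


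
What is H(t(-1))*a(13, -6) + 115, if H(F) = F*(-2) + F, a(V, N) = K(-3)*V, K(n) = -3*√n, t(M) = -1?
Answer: 115 - 39*I*√3 ≈ 115.0 - 67.55*I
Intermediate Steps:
a(V, N) = -3*I*V*√3 (a(V, N) = (-3*I*√3)*V = -3*I*V*√3)
H(F) = -F (H(F) = -2*F + F = -F)
H(t(-1))*a(13, -6) + 115 = (-1*(-1))*(-3*I*13*√3) + 115 = 1*(-39*I*√3) + 115 = -39*I*√3 + 115 = 115 - 39*I*√3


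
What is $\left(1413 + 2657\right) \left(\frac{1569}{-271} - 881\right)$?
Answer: $- \frac{978102400}{271} \approx -3.6092 \cdot 10^{6}$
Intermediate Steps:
$\left(1413 + 2657\right) \left(\frac{1569}{-271} - 881\right) = 4070 \left(1569 \left(- \frac{1}{271}\right) - 881\right) = 4070 \left(- \frac{1569}{271} - 881\right) = 4070 \left(- \frac{240320}{271}\right) = - \frac{978102400}{271}$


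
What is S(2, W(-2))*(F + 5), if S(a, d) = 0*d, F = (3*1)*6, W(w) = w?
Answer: 0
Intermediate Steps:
F = 18 (F = 3*6 = 18)
S(a, d) = 0
S(2, W(-2))*(F + 5) = 0*(18 + 5) = 0*23 = 0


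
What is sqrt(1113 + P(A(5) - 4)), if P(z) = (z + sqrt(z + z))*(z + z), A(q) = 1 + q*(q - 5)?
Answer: sqrt(1131 - 6*I*sqrt(6)) ≈ 33.631 - 0.2185*I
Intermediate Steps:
A(q) = 1 + q*(-5 + q)
P(z) = 2*z*(z + sqrt(2)*sqrt(z)) (P(z) = (z + sqrt(2*z))*(2*z) = (z + sqrt(2)*sqrt(z))*(2*z) = 2*z*(z + sqrt(2)*sqrt(z)))
sqrt(1113 + P(A(5) - 4)) = sqrt(1113 + (2*((1 + 5**2 - 5*5) - 4)**2 + 2*sqrt(2)*((1 + 5**2 - 5*5) - 4)**(3/2))) = sqrt(1113 + (2*((1 + 25 - 25) - 4)**2 + 2*sqrt(2)*((1 + 25 - 25) - 4)**(3/2))) = sqrt(1113 + (2*(1 - 4)**2 + 2*sqrt(2)*(1 - 4)**(3/2))) = sqrt(1113 + (2*(-3)**2 + 2*sqrt(2)*(-3)**(3/2))) = sqrt(1113 + (2*9 + 2*sqrt(2)*(-3*I*sqrt(3)))) = sqrt(1113 + (18 - 6*I*sqrt(6))) = sqrt(1131 - 6*I*sqrt(6))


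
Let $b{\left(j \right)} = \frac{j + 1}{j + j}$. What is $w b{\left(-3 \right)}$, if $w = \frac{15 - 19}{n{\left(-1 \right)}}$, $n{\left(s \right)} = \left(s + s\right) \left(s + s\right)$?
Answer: $- \frac{1}{3} \approx -0.33333$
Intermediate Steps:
$n{\left(s \right)} = 4 s^{2}$ ($n{\left(s \right)} = 2 s 2 s = 4 s^{2}$)
$b{\left(j \right)} = \frac{1 + j}{2 j}$
$w = -1$ ($w = \frac{15 - 19}{4 \left(-1\right)^{2}} = - \frac{4}{4 \cdot 1} = - \frac{4}{4} = \left(-4\right) \frac{1}{4} = -1$)
$w b{\left(-3 \right)} = - \frac{1 - 3}{2 \left(-3\right)} = - \frac{\left(-1\right) \left(-2\right)}{2 \cdot 3} = \left(-1\right) \frac{1}{3} = - \frac{1}{3}$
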